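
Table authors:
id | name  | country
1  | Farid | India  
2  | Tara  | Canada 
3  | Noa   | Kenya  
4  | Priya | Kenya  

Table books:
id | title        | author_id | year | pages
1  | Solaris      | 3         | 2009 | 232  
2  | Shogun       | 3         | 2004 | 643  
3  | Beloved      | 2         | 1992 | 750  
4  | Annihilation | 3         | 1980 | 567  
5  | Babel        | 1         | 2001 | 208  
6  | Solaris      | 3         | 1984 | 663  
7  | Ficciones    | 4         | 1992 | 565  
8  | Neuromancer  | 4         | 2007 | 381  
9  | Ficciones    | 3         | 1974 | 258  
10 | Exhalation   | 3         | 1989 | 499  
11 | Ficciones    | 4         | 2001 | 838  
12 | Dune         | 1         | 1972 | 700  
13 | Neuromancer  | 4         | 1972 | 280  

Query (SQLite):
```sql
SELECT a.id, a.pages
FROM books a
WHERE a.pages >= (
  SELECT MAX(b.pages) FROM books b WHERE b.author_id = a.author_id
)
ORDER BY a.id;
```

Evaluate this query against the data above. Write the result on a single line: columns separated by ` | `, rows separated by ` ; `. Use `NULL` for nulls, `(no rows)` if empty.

For each books row a, compute MAX(pages) over rows sharing a.author_id.
Keep row a if a.pages >= that per-group MAX.
  author_id=1: MAX(pages) = 700
  author_id=2: MAX(pages) = 750
  author_id=3: MAX(pages) = 663
  author_id=4: MAX(pages) = 838

3 | 750 ; 6 | 663 ; 11 | 838 ; 12 | 700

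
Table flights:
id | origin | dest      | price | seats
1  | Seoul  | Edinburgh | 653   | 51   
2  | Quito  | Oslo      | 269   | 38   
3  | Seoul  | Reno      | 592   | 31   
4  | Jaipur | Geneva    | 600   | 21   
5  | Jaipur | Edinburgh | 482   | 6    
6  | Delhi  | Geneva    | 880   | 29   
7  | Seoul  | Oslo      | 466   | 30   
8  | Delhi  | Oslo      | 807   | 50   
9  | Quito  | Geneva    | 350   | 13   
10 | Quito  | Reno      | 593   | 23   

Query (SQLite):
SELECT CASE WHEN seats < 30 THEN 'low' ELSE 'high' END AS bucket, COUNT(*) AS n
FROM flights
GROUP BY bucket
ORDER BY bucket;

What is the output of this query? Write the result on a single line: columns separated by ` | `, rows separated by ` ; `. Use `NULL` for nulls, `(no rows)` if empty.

Bucket rows by seats < 30 → 'low' else 'high'; count each bucket.

high | 5 ; low | 5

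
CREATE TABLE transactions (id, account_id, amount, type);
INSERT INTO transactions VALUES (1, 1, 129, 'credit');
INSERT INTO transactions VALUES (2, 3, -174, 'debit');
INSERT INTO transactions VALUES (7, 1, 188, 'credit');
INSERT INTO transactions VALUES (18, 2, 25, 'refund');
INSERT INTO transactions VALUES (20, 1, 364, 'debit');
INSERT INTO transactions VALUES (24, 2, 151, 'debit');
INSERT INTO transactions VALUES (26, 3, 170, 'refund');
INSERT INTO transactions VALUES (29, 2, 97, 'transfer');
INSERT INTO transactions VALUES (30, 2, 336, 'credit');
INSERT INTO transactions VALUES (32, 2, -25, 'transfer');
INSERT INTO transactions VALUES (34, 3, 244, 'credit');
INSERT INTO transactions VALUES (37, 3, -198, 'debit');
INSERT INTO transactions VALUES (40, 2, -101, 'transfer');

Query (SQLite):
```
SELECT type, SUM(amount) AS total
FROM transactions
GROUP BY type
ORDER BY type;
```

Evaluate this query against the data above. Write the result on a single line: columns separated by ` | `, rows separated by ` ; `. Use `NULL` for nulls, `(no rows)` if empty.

Partition transactions by type; compute SUM(amount) within each group.
  credit: ids {1, 7, 30, 34} → SUM(amount)=897
  debit: ids {2, 20, 24, 37} → SUM(amount)=143
  refund: ids {18, 26} → SUM(amount)=195
  transfer: ids {29, 32, 40} → SUM(amount)=-29

credit | 897 ; debit | 143 ; refund | 195 ; transfer | -29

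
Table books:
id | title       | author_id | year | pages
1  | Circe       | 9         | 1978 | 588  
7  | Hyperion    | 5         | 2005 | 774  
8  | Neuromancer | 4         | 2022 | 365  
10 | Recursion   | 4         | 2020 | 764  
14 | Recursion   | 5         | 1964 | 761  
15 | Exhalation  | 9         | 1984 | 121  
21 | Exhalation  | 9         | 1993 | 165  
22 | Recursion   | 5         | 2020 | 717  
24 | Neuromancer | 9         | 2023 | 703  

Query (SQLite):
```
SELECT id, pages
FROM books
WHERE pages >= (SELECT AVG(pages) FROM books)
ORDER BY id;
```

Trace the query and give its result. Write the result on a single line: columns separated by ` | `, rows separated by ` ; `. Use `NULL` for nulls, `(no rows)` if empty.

Scalar subquery: AVG(pages) over all books rows = 550.888889 (≈; comparison uses full precision).
Keep rows where pages >= that value.

1 | 588 ; 7 | 774 ; 10 | 764 ; 14 | 761 ; 22 | 717 ; 24 | 703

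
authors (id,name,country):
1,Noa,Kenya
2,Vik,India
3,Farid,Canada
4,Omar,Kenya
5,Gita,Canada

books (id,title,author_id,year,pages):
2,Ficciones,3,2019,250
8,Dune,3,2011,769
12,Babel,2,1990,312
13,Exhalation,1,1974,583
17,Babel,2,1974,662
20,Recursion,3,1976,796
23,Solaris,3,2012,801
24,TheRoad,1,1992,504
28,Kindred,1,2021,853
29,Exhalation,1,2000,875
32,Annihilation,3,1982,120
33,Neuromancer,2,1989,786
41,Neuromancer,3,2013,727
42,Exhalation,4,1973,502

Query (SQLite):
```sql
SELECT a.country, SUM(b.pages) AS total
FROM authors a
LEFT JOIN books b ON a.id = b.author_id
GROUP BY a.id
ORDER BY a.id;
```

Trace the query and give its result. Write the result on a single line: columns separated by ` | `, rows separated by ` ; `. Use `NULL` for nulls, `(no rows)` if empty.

Kenya | 2815 ; India | 1760 ; Canada | 3463 ; Kenya | 502 ; Canada | NULL

LEFT JOIN keeps every authors row; unmatched ones get NULL for books columns.
Group by authors.id and compute SUM(b.pages). SUM over an all-NULL group is NULL.
  1: ids {13, 24, 28, 29} → SUM(b.pages)=2815
  2: ids {12, 17, 33} → SUM(b.pages)=1760
  3: ids {2, 8, 20, 23, 32, 41} → SUM(b.pages)=3463
  4: ids {42} → SUM(b.pages)=502
  5: ids {—} → SUM(b.pages)=NULL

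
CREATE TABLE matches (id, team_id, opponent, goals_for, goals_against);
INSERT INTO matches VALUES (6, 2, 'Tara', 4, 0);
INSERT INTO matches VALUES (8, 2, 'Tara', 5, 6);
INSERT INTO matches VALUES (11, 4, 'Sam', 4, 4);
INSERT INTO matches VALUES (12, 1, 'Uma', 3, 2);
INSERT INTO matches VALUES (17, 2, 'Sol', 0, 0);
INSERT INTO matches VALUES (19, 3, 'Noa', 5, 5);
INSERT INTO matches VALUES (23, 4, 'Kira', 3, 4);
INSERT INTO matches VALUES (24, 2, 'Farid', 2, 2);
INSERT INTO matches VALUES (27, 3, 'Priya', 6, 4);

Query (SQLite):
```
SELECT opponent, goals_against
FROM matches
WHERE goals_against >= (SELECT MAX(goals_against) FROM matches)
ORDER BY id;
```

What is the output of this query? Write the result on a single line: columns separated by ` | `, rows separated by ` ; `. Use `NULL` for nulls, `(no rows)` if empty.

Scalar subquery: MAX(goals_against) over all matches rows = 6.
Keep rows where goals_against >= that value.

Tara | 6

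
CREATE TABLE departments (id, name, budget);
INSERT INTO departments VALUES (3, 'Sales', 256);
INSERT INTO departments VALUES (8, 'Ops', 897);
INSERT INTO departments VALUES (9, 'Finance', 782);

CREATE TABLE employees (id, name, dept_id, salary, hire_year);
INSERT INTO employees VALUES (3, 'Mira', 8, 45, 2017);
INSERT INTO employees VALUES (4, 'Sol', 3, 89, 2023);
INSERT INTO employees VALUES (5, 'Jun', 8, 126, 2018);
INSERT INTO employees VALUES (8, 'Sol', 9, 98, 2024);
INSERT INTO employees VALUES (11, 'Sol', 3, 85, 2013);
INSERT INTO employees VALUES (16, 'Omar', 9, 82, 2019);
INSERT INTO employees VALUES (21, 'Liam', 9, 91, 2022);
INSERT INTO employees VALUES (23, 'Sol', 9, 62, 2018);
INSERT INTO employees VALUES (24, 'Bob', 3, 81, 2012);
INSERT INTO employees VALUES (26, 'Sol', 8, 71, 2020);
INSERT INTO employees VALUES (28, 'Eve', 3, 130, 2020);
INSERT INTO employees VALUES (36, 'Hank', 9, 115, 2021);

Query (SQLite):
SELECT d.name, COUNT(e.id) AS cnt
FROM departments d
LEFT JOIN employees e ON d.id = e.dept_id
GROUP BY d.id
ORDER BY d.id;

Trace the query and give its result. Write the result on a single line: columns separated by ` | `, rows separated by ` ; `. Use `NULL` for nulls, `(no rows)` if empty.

LEFT JOIN keeps every departments row; unmatched ones get NULL for employees columns.
Group by departments.id and compute COUNT(e.id). COUNT(col) of an all-NULL group is 0.
  3: ids {4, 11, 24, 28} → COUNT(e.id)=4
  8: ids {3, 5, 26} → COUNT(e.id)=3
  9: ids {8, 16, 21, 23, 36} → COUNT(e.id)=5

Sales | 4 ; Ops | 3 ; Finance | 5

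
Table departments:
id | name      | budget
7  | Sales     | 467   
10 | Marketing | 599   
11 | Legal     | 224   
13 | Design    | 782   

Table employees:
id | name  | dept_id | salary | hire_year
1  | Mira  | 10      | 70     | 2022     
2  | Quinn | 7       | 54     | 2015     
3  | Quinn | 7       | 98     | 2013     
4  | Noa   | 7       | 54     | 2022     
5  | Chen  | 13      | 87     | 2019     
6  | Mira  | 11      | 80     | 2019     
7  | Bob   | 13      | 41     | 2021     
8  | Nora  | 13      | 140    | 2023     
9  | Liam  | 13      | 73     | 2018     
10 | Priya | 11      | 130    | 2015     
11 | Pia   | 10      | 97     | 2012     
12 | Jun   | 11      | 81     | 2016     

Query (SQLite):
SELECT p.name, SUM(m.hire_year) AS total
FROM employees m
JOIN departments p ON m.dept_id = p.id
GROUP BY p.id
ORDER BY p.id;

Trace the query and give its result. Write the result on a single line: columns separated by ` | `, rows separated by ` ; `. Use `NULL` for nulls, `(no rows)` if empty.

Sales | 6050 ; Marketing | 4034 ; Legal | 6050 ; Design | 8081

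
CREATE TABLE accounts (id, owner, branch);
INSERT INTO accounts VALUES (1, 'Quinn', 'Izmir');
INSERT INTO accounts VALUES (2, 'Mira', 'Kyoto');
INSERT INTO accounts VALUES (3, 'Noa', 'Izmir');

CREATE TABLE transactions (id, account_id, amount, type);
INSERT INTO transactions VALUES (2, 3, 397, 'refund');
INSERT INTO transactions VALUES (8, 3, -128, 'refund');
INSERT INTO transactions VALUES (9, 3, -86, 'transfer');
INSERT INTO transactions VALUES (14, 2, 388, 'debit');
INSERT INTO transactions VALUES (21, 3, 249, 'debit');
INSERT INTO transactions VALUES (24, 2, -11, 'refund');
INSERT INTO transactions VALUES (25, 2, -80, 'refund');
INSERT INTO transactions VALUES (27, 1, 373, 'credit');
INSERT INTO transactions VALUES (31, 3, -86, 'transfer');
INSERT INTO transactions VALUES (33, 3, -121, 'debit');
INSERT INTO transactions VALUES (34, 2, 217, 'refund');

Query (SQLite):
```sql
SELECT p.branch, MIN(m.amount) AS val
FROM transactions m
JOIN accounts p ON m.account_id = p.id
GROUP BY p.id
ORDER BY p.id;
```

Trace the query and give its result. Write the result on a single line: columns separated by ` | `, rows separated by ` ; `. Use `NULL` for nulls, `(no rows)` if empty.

Izmir | 373 ; Kyoto | -80 ; Izmir | -128

Join each transactions row to its accounts via account_id.
Group joined rows by accounts.id; compute MIN(m.amount) per group.
  1: ids {27} → MIN(m.amount)=373
  2: ids {14, 24, 25, 34} → MIN(m.amount)=-80
  3: ids {2, 8, 9, 21, 31, 33} → MIN(m.amount)=-128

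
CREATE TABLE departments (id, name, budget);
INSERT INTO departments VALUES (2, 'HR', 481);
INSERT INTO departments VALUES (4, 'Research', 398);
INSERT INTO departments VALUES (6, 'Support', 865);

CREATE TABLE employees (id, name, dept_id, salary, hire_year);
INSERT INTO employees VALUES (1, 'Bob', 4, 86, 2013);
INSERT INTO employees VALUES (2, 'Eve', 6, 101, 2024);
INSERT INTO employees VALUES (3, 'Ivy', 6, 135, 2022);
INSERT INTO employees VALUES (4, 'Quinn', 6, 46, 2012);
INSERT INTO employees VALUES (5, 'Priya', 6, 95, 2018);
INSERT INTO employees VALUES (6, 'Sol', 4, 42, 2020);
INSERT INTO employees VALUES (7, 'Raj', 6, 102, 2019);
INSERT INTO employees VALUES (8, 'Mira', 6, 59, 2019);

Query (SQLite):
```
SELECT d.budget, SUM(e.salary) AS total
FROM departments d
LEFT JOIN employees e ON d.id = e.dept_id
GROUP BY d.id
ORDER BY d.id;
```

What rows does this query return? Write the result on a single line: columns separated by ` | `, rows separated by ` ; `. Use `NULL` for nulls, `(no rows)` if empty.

481 | NULL ; 398 | 128 ; 865 | 538

LEFT JOIN keeps every departments row; unmatched ones get NULL for employees columns.
Group by departments.id and compute SUM(e.salary). SUM over an all-NULL group is NULL.
  2: ids {—} → SUM(e.salary)=NULL
  4: ids {1, 6} → SUM(e.salary)=128
  6: ids {2, 3, 4, 5, 7, 8} → SUM(e.salary)=538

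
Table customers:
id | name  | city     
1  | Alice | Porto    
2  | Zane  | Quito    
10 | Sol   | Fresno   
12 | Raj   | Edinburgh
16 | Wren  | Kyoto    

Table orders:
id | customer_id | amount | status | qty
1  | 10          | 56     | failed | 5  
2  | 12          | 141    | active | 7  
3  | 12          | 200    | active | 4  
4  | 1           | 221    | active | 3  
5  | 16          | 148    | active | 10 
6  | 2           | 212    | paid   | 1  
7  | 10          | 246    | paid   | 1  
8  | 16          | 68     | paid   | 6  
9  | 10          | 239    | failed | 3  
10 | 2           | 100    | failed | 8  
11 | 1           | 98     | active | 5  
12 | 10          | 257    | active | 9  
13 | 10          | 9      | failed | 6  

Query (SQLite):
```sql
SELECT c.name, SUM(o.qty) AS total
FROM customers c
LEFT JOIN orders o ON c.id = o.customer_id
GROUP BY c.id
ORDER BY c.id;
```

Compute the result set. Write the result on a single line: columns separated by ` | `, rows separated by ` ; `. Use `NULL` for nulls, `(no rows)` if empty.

Alice | 8 ; Zane | 9 ; Sol | 24 ; Raj | 11 ; Wren | 16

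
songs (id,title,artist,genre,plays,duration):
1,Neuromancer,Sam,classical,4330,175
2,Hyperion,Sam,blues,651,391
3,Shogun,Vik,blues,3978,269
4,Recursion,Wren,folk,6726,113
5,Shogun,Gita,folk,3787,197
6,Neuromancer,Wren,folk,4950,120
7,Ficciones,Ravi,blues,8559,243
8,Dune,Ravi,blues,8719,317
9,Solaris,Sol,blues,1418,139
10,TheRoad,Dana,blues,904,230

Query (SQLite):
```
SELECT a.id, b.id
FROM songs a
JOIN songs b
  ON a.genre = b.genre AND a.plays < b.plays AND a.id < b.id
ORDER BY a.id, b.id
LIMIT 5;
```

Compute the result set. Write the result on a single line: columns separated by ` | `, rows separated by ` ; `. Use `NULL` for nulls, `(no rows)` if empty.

2 | 3 ; 2 | 7 ; 2 | 8 ; 2 | 9 ; 2 | 10

Pairs (a,b) with same genre, a.plays < b.plays, a.id < b.id.
genre groups: blues:{2,3,7,8,9,10} classical:{1} folk:{4,5,6}
Ordered by (a.id, b.id); first 5.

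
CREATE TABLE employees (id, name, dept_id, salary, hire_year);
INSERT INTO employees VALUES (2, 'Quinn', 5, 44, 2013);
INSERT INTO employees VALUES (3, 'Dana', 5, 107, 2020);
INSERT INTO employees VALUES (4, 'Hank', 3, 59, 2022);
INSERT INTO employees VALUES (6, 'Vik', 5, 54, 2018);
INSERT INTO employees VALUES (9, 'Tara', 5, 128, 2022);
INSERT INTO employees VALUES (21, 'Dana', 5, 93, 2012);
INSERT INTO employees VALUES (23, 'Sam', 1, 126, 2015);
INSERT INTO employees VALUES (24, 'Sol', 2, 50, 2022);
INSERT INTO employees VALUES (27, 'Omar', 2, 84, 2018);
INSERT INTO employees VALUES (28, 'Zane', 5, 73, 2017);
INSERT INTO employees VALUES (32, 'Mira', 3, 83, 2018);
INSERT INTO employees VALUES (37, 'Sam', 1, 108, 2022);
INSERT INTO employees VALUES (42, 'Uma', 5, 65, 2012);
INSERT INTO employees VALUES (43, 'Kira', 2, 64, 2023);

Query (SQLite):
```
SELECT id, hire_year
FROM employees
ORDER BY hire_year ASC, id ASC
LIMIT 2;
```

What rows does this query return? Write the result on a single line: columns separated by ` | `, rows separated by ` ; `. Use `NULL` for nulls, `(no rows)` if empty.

Sort by hire_year asc, tiebreak id asc: (2012, id=21), (2012, id=42), (2013, id=2), (2015, id=23), (2017, id=28) …. Take first 2.

21 | 2012 ; 42 | 2012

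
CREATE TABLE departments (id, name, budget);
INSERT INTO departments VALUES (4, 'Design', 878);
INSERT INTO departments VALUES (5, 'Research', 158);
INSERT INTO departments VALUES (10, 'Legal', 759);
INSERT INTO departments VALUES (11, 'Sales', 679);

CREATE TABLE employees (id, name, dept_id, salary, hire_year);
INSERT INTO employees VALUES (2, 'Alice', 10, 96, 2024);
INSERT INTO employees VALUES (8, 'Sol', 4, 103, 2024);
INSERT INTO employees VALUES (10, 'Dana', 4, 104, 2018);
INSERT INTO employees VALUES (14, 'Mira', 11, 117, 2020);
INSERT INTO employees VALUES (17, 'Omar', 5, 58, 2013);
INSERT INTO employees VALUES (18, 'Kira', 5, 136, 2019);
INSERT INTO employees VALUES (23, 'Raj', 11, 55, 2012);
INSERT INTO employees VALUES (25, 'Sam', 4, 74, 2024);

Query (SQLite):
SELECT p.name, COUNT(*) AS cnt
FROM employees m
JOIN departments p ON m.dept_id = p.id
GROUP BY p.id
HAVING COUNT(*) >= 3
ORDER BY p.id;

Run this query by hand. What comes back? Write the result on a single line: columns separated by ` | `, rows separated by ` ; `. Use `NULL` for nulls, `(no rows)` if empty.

Design | 3

Join each employees row to its departments via dept_id.
Group joined rows by departments.id; compute COUNT(*) per group.
HAVING: keep groups with count ≥ 3.
  4: ids {8, 10, 25} → COUNT(*)=3
  5: ids {17, 18} → COUNT(*)=2
  10: ids {2} → COUNT(*)=1
  11: ids {14, 23} → COUNT(*)=2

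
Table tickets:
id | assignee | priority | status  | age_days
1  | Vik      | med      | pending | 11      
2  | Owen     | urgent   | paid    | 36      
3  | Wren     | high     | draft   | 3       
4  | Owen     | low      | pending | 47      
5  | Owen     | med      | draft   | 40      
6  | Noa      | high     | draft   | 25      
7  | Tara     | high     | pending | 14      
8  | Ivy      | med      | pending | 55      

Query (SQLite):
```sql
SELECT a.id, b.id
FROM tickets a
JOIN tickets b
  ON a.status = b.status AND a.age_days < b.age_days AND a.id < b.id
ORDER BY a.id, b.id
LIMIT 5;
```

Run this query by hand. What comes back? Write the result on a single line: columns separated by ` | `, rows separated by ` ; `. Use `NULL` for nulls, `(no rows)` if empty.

1 | 4 ; 1 | 7 ; 1 | 8 ; 3 | 5 ; 3 | 6

Pairs (a,b) with same status, a.age_days < b.age_days, a.id < b.id.
status groups: draft:{3,5,6} paid:{2} pending:{1,4,7,8}
Ordered by (a.id, b.id); first 5.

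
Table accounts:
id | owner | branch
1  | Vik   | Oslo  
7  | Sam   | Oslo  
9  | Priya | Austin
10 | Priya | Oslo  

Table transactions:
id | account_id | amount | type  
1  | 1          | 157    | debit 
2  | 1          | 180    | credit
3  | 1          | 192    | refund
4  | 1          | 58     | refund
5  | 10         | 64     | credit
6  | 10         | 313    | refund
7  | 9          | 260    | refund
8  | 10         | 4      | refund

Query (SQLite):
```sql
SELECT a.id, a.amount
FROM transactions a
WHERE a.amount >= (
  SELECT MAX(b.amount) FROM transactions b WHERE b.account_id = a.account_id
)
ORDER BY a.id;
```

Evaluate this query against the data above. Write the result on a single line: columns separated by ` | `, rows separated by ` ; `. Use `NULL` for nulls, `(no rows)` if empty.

3 | 192 ; 6 | 313 ; 7 | 260

For each transactions row a, compute MAX(amount) over rows sharing a.account_id.
Keep row a if a.amount >= that per-group MAX.
  account_id=1: MAX(amount) = 192
  account_id=9: MAX(amount) = 260
  account_id=10: MAX(amount) = 313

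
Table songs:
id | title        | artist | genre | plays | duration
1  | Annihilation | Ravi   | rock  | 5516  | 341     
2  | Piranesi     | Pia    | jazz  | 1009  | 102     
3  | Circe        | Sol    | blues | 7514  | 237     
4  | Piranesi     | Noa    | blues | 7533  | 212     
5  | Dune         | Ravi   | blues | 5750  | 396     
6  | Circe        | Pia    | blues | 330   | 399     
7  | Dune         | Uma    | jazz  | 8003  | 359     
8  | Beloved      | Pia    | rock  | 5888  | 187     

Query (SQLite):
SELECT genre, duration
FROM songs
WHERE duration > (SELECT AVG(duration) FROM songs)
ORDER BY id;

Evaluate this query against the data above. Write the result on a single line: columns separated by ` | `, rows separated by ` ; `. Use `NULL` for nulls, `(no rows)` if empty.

rock | 341 ; blues | 396 ; blues | 399 ; jazz | 359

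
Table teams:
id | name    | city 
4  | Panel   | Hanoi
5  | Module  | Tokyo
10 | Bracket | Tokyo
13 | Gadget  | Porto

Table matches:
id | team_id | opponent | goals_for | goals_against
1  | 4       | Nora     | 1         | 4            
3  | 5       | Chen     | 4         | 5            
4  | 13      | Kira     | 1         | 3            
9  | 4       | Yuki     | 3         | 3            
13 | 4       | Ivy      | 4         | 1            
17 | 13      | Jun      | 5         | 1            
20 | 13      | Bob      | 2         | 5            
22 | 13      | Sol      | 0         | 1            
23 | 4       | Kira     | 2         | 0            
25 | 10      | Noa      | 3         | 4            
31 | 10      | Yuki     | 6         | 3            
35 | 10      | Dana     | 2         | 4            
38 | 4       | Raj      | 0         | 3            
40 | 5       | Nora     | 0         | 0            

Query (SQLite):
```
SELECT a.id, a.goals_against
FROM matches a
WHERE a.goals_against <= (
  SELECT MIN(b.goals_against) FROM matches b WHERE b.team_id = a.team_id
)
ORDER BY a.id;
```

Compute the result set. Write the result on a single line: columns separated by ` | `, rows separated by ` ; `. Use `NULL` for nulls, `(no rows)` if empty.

For each matches row a, compute MIN(goals_against) over rows sharing a.team_id.
Keep row a if a.goals_against <= that per-group MIN.
  team_id=4: MIN(goals_against) = 0
  team_id=5: MIN(goals_against) = 0
  team_id=10: MIN(goals_against) = 3
  team_id=13: MIN(goals_against) = 1

17 | 1 ; 22 | 1 ; 23 | 0 ; 31 | 3 ; 40 | 0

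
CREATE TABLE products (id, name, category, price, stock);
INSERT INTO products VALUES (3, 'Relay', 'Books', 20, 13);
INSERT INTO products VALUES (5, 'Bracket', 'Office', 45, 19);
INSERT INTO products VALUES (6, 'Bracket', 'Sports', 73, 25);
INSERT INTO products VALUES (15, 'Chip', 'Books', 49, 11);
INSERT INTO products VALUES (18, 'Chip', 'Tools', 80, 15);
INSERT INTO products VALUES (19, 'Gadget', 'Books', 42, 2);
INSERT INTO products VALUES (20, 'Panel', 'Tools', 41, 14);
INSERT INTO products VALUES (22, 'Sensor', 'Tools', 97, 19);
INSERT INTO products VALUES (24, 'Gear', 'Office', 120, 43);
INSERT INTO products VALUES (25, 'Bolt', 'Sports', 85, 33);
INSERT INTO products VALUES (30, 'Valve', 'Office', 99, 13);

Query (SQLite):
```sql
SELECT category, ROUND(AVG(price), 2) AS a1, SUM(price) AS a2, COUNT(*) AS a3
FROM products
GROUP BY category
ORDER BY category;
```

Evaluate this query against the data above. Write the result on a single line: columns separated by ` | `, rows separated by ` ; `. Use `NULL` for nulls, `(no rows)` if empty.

Group products by category.
Per group compute: ROUND(AVG(price), 2), SUM(price), COUNT(*).
  Books: ids {3, 15, 19} → ROUND(AVG(price), 2)=37, SUM(price)=111, COUNT(*)=3
  Office: ids {5, 24, 30} → ROUND(AVG(price), 2)=88, SUM(price)=264, COUNT(*)=3
  Sports: ids {6, 25} → ROUND(AVG(price), 2)=79, SUM(price)=158, COUNT(*)=2
  Tools: ids {18, 20, 22} → ROUND(AVG(price), 2)=72.67, SUM(price)=218, COUNT(*)=3

Books | 37 | 111 | 3 ; Office | 88 | 264 | 3 ; Sports | 79 | 158 | 2 ; Tools | 72.67 | 218 | 3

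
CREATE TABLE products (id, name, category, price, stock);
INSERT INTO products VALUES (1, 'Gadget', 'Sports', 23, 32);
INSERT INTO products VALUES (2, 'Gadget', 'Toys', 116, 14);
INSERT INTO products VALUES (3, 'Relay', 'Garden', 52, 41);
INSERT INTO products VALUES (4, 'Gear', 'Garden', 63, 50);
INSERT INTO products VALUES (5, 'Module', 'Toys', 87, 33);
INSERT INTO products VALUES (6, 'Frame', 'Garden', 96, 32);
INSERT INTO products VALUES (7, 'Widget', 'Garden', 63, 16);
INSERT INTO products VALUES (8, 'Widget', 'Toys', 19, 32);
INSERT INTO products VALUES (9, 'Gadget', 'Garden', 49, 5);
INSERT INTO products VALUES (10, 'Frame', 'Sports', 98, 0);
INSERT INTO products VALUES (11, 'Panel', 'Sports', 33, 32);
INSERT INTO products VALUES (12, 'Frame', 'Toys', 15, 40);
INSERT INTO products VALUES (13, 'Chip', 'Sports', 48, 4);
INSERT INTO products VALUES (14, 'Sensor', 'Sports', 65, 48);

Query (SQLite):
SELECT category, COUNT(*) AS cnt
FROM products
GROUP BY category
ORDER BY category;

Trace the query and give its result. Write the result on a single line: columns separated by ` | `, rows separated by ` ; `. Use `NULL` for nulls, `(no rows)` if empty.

Partition products by category; compute COUNT(*) within each group.
  Garden: ids {3, 4, 6, 7, 9} → COUNT(*)=5
  Sports: ids {1, 10, 11, 13, 14} → COUNT(*)=5
  Toys: ids {2, 5, 8, 12} → COUNT(*)=4

Garden | 5 ; Sports | 5 ; Toys | 4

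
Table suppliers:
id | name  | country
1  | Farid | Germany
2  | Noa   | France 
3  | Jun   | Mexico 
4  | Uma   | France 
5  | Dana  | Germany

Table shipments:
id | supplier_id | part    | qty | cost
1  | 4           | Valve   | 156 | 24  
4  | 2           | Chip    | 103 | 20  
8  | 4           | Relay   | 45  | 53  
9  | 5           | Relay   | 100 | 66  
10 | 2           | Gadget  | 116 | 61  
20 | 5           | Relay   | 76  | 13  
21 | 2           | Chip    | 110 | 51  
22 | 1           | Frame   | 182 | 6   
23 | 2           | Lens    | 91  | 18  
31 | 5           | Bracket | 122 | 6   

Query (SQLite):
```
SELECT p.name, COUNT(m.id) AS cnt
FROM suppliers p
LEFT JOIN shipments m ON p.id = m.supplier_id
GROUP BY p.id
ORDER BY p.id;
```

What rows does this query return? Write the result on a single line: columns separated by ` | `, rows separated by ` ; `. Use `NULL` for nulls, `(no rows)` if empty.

LEFT JOIN keeps every suppliers row; unmatched ones get NULL for shipments columns.
Group by suppliers.id and compute COUNT(m.id). COUNT(col) of an all-NULL group is 0.
  1: ids {22} → COUNT(m.id)=1
  2: ids {4, 10, 21, 23} → COUNT(m.id)=4
  3: ids {—} → COUNT(m.id)=0
  4: ids {1, 8} → COUNT(m.id)=2
  5: ids {9, 20, 31} → COUNT(m.id)=3

Farid | 1 ; Noa | 4 ; Jun | 0 ; Uma | 2 ; Dana | 3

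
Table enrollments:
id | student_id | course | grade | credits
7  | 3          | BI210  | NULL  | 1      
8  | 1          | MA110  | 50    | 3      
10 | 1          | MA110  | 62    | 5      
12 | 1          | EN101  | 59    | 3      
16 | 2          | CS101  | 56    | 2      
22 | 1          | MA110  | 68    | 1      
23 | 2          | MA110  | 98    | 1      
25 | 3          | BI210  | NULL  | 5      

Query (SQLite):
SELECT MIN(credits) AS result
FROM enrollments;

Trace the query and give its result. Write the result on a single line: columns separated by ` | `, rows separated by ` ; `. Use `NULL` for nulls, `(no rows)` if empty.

1

All credits values: [1, 3, 5, 3, 2, 1, 1, 5].
MIN of non-NULL values = 1.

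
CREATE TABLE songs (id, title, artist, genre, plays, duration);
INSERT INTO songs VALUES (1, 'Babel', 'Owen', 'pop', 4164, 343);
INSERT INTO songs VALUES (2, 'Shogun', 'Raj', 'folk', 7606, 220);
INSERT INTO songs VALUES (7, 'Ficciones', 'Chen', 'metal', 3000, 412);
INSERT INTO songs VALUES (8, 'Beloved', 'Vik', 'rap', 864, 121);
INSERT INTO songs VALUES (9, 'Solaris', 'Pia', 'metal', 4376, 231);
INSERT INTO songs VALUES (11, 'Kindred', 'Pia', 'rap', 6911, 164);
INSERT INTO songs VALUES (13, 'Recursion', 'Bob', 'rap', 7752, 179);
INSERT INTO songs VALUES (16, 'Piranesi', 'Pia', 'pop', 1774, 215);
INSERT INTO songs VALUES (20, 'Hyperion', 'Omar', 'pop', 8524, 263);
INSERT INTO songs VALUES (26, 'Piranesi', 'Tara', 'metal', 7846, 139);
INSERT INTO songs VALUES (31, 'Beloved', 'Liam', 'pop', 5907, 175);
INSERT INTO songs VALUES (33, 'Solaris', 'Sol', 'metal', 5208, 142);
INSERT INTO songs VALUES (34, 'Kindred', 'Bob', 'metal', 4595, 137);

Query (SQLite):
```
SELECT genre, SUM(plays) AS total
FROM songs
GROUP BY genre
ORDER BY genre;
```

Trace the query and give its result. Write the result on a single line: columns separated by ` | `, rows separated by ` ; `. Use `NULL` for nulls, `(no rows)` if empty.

Partition songs by genre; compute SUM(plays) within each group.
  folk: ids {2} → SUM(plays)=7606
  metal: ids {7, 9, 26, 33, 34} → SUM(plays)=25025
  pop: ids {1, 16, 20, 31} → SUM(plays)=20369
  rap: ids {8, 11, 13} → SUM(plays)=15527

folk | 7606 ; metal | 25025 ; pop | 20369 ; rap | 15527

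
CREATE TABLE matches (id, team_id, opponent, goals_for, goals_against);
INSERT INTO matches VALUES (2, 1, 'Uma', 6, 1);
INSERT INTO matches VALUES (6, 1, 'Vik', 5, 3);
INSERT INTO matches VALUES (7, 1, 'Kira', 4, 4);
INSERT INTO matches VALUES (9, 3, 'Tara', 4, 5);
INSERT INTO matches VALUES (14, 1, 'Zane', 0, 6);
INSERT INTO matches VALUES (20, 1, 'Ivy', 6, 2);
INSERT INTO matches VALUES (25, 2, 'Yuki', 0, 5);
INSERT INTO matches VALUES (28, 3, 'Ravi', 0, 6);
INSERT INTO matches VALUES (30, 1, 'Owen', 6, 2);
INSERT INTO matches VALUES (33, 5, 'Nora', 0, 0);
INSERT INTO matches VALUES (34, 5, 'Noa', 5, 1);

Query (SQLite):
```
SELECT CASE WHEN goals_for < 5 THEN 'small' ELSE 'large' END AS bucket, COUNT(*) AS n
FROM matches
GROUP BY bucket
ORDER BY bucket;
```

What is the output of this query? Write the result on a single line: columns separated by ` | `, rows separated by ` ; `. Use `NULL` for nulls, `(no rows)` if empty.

Bucket rows by goals_for < 5 → 'small' else 'large'; count each bucket.

large | 5 ; small | 6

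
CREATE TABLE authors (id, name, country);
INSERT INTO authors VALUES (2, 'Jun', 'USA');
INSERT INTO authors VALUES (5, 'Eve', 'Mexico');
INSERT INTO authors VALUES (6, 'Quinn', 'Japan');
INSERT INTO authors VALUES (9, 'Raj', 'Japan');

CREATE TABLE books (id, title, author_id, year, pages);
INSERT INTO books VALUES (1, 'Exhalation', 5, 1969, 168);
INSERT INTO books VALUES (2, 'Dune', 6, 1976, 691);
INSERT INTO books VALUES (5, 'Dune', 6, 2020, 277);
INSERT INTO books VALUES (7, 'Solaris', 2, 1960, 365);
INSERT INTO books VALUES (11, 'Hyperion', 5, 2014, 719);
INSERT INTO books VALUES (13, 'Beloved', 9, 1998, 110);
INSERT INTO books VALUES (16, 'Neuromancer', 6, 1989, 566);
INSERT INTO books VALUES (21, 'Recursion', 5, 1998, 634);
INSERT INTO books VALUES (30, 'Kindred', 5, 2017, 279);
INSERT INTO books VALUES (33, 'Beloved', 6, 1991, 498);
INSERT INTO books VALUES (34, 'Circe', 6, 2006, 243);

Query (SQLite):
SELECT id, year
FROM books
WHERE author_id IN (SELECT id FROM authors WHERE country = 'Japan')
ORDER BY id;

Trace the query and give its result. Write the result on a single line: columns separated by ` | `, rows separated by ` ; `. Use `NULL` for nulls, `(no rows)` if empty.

2 | 1976 ; 5 | 2020 ; 13 | 1998 ; 16 | 1989 ; 33 | 1991 ; 34 | 2006

Inner query: authors.id where country = 'Japan'.
Outer: keep books rows whose author_id is in that set.
Inner query → {6, 9}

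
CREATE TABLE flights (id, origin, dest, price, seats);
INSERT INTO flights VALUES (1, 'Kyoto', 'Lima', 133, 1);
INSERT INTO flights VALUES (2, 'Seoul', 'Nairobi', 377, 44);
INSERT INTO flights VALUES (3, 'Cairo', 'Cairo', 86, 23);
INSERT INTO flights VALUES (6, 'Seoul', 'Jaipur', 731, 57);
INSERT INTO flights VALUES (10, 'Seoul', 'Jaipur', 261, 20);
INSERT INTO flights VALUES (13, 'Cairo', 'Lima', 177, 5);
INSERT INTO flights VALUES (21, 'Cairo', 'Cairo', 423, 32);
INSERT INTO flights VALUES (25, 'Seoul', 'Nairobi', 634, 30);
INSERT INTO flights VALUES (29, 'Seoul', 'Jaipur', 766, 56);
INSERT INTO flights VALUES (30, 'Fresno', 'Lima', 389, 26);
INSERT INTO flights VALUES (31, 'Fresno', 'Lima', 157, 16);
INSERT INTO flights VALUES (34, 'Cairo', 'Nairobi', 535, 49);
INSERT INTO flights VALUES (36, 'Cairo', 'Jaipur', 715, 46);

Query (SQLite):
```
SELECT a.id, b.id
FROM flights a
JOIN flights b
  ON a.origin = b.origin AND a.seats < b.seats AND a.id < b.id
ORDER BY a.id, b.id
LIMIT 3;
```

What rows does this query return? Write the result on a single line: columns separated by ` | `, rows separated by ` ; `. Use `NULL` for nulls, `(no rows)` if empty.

2 | 6 ; 2 | 29 ; 3 | 21

Pairs (a,b) with same origin, a.seats < b.seats, a.id < b.id.
origin groups: Cairo:{3,13,21,34,36} Fresno:{30,31} Kyoto:{1} Seoul:{2,6,10,25,29}
Ordered by (a.id, b.id); first 3.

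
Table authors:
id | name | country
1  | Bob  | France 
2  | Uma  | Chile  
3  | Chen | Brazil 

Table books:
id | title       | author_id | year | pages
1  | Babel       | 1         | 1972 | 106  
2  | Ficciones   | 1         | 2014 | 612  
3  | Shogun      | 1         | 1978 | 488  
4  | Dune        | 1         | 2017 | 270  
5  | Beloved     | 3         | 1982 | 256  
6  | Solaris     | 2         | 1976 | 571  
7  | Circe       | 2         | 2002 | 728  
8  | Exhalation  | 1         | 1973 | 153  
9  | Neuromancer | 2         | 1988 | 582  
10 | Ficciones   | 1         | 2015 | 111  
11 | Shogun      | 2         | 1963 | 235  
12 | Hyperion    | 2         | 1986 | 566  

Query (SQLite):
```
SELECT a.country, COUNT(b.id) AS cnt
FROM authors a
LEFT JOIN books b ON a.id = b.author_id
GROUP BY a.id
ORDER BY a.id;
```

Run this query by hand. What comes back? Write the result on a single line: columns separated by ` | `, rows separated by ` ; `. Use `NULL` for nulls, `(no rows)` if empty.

France | 6 ; Chile | 5 ; Brazil | 1

LEFT JOIN keeps every authors row; unmatched ones get NULL for books columns.
Group by authors.id and compute COUNT(b.id). COUNT(col) of an all-NULL group is 0.
  1: ids {1, 2, 3, 4, 8, 10} → COUNT(b.id)=6
  2: ids {6, 7, 9, 11, 12} → COUNT(b.id)=5
  3: ids {5} → COUNT(b.id)=1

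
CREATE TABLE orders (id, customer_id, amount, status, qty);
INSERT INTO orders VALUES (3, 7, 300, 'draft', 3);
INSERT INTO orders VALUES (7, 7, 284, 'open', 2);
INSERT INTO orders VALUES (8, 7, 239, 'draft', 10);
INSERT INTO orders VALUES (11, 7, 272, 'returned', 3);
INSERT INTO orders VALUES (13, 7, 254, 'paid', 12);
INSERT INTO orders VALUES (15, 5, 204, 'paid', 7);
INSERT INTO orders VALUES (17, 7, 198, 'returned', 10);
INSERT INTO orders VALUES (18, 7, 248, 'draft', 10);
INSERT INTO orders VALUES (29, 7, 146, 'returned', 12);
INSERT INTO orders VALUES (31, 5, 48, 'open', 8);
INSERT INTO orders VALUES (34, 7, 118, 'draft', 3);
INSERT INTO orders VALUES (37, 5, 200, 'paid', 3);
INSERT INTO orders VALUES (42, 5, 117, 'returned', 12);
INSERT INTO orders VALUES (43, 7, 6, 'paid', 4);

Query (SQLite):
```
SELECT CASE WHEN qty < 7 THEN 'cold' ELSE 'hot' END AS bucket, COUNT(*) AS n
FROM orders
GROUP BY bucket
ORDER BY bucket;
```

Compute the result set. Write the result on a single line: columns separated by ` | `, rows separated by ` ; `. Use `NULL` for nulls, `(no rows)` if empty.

Bucket rows by qty < 7 → 'cold' else 'hot'; count each bucket.

cold | 6 ; hot | 8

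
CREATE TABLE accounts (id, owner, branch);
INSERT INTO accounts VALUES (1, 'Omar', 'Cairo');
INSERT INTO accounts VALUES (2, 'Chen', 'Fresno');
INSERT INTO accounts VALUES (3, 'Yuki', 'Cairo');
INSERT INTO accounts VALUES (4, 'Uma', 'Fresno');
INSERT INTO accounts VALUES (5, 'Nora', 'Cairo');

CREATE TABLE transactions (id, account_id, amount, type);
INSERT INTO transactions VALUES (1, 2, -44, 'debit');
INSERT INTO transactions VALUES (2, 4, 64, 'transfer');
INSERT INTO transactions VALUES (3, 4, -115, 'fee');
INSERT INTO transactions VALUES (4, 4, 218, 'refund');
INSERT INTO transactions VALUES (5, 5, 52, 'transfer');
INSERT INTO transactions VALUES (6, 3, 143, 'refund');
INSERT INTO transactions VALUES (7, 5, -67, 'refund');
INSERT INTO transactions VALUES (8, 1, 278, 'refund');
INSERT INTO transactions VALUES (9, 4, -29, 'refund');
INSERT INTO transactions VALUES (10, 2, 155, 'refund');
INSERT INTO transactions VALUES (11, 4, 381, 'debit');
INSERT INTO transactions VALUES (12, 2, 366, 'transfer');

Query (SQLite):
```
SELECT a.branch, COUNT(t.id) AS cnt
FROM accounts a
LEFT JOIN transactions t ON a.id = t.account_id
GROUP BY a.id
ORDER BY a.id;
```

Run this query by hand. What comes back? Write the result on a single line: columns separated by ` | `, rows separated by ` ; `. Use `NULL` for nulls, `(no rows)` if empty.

LEFT JOIN keeps every accounts row; unmatched ones get NULL for transactions columns.
Group by accounts.id and compute COUNT(t.id). COUNT(col) of an all-NULL group is 0.
  1: ids {8} → COUNT(t.id)=1
  2: ids {1, 10, 12} → COUNT(t.id)=3
  3: ids {6} → COUNT(t.id)=1
  4: ids {2, 3, 4, 9, 11} → COUNT(t.id)=5
  5: ids {5, 7} → COUNT(t.id)=2

Cairo | 1 ; Fresno | 3 ; Cairo | 1 ; Fresno | 5 ; Cairo | 2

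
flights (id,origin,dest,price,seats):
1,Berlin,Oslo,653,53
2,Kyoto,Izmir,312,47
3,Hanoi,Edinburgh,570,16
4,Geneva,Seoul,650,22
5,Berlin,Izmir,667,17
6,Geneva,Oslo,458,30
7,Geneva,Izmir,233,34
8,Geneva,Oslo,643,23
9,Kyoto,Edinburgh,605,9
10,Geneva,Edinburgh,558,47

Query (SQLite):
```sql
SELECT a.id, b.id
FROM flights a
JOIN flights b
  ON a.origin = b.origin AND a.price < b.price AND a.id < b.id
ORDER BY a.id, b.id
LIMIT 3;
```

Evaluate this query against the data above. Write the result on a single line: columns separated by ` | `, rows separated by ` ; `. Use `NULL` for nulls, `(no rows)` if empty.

1 | 5 ; 2 | 9 ; 6 | 8

Pairs (a,b) with same origin, a.price < b.price, a.id < b.id.
origin groups: Berlin:{1,5} Geneva:{4,6,7,8,10} Hanoi:{3} Kyoto:{2,9}
Ordered by (a.id, b.id); first 3.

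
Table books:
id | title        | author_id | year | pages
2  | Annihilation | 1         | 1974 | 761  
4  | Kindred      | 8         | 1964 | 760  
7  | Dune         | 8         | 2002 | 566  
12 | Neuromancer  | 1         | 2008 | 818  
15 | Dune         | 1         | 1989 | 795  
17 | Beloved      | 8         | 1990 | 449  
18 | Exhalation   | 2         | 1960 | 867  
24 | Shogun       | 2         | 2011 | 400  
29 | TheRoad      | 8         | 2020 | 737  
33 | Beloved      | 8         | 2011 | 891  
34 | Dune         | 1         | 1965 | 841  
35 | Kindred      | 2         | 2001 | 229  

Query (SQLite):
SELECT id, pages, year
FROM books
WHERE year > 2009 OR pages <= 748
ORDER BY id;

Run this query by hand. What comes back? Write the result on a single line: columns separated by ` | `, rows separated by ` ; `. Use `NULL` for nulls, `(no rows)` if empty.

7 | 566 | 2002 ; 17 | 449 | 1990 ; 24 | 400 | 2011 ; 29 | 737 | 2020 ; 33 | 891 | 2011 ; 35 | 229 | 2001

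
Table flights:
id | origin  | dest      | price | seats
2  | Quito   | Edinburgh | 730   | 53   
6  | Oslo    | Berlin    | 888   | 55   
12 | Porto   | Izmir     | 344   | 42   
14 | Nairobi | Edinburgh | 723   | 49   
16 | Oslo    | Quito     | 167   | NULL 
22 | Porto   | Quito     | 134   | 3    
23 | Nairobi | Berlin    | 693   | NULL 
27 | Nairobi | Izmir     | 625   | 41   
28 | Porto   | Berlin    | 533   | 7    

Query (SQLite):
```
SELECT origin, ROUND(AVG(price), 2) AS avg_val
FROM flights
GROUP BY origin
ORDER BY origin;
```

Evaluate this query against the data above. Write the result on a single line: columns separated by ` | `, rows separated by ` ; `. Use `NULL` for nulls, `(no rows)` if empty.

Nairobi | 680.33 ; Oslo | 527.5 ; Porto | 337 ; Quito | 730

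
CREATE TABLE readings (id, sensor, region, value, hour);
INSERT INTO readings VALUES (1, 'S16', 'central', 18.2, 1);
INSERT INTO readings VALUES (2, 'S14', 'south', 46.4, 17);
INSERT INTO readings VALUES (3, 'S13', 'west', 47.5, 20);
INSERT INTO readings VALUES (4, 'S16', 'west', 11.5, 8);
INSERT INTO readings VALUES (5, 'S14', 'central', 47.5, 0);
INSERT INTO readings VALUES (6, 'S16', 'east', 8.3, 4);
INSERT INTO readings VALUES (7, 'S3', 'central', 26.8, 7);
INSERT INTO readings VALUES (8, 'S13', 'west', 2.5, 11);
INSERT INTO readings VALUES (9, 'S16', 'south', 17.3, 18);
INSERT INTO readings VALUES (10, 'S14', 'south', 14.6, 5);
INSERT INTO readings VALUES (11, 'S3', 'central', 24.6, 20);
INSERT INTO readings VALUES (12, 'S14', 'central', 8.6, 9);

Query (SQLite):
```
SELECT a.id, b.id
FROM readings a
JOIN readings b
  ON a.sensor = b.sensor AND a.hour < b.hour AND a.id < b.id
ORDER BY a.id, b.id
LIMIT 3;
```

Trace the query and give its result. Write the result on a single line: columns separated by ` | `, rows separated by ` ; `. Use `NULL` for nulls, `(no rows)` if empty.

1 | 4 ; 1 | 6 ; 1 | 9

Pairs (a,b) with same sensor, a.hour < b.hour, a.id < b.id.
sensor groups: S13:{3,8} S14:{2,5,10,12} S16:{1,4,6,9} S3:{7,11}
Ordered by (a.id, b.id); first 3.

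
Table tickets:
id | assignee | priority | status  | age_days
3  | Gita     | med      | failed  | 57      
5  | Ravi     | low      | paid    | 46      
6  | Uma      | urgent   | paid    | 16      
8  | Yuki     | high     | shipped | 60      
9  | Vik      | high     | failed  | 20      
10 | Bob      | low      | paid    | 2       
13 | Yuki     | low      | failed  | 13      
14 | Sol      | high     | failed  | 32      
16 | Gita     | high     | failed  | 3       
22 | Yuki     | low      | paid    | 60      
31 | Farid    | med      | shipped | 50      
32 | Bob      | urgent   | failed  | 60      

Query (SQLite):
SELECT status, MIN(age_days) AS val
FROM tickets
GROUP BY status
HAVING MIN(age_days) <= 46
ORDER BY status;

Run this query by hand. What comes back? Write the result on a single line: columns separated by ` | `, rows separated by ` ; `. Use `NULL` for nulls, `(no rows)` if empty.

failed | 3 ; paid | 2

Partition tickets by status; compute MIN(age_days) within each group.
HAVING: keep groups where MIN(age_days) <= 46.
  failed: ids {3, 9, 13, 14, 16, 32} → MIN(age_days)=3
  paid: ids {5, 6, 10, 22} → MIN(age_days)=2
  shipped: ids {8, 31} → MIN(age_days)=50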